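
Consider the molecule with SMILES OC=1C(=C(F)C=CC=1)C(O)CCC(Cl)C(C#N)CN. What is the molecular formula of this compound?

C13H16ClFN2O2

Walk through each heavy atom and fill implicit hydrogens from standard valence (C 4, N 3, O 2, S 2, halogen 1):
  atom 1: O, bond orders sum to 1 (valence 2) → 1 H
  atom 2: C, bond orders sum to 4 (valence 4) → 0 H
  atom 3: C, bond orders sum to 4 (valence 4) → 0 H
  atom 4: C, bond orders sum to 4 (valence 4) → 0 H
  atom 5: F (halogen, monovalent) → 0 H
  atom 6: C, bond orders sum to 3 (valence 4) → 1 H
  atom 7: C, bond orders sum to 3 (valence 4) → 1 H
  atom 8: C, bond orders sum to 3 (valence 4) → 1 H
  atom 9: C, bond orders sum to 3 (valence 4) → 1 H
  atom 10: O, bond orders sum to 1 (valence 2) → 1 H
  atom 11: C, bond orders sum to 2 (valence 4) → 2 H
  atom 12: C, bond orders sum to 2 (valence 4) → 2 H
  atom 13: C, bond orders sum to 3 (valence 4) → 1 H
  atom 14: Cl (halogen, monovalent) → 0 H
  atom 15: C, bond orders sum to 3 (valence 4) → 1 H
  atom 16: C, bond orders sum to 4 (valence 4) → 0 H
  atom 17: N, bond orders sum to 3 (valence 3) → 0 H
  atom 18: C, bond orders sum to 2 (valence 4) → 2 H
  atom 19: N, bond orders sum to 1 (valence 3) → 2 H
Totals → C:13, H:16, Cl:1, F:1, N:2, O:2.
In Hill order: C13H16ClFN2O2.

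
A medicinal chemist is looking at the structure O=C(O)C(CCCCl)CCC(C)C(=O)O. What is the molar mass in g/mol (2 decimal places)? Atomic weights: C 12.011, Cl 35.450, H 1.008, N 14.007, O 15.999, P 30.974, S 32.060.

236.69 g/mol

First, the molecular formula is C10H17ClO4 (counting implicit H from valence).
  C: 10 × 12.011 = 120.110
  Cl: 1 × 35.450 = 35.450
  H: 17 × 1.008 = 17.136
  O: 4 × 15.999 = 63.996
Sum: 10×12.011 + 1×35.450 + 17×1.008 + 4×15.999 = 236.692 → 236.69 g/mol.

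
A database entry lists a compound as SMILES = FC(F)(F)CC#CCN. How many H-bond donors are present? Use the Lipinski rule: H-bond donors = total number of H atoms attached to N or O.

Donors: find every N or O and count the H atoms it carries.
  atom 9 (N): bond orders sum to 1 → 2 H
Lipinski HBD = 2.

2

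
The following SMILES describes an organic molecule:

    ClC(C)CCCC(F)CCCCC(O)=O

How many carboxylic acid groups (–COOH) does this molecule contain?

The carboxylic acid motif appears at heavy-atom position 13 in the SMILES.
Carboxylic acid count: 1.

1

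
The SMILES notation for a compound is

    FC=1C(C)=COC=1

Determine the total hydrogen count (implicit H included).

Walk through each heavy atom and fill implicit hydrogens from standard valence (C 4, N 3, O 2, S 2, halogen 1):
  atom 1: F (halogen, monovalent) → 0 H
  atom 2: C, bond orders sum to 4 (valence 4) → 0 H
  atom 3: C, bond orders sum to 4 (valence 4) → 0 H
  atom 4: C, bond orders sum to 1 (valence 4) → 3 H
  atom 5: C, bond orders sum to 3 (valence 4) → 1 H
  atom 6: O, bond orders sum to 2 (valence 2) → 0 H
  atom 7: C, bond orders sum to 3 (valence 4) → 1 H
Total hydrogens: 5.

5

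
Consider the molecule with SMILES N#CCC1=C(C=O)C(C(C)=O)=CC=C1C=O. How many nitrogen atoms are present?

1

Scan the SMILES for N atoms (remember two-letter symbols like Cl and Br are single atoms).
Nitrogen count: 1.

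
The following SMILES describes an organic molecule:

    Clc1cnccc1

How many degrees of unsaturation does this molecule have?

Molecular formula: C5H4ClN.
DoU = (2C + 2 + N − H − X) / 2, where X is the halogen count and O/S are ignored.
    = (2·5 + 2 + 1 − 4 − 1) / 2 = 8 / 2 = 4.

4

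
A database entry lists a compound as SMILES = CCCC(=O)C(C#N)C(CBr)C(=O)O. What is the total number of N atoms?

1

Scan the SMILES for N atoms (remember two-letter symbols like Cl and Br are single atoms).
Nitrogen count: 1.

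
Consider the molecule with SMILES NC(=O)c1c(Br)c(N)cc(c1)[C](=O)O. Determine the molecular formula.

Walk through each heavy atom and fill implicit hydrogens from standard valence (C 4, N 3, O 2, S 2, halogen 1); for lowercase aromatic atoms, an aromatic c carries 1 H when it has two neighbours and 0 H with three, and aromatic n carries 0 H:
  atom 1: N, bond orders sum to 1 (valence 3) → 2 H
  atom 2: C, bond orders sum to 4 (valence 4) → 0 H
  atom 3: O, bond orders sum to 2 (valence 2) → 0 H
  atom 4: aromatic c, 3 neighbours → 0 H
  atom 5: aromatic c, 3 neighbours → 0 H
  atom 6: Br (halogen, monovalent) → 0 H
  atom 7: aromatic c, 3 neighbours → 0 H
  atom 8: N, bond orders sum to 1 (valence 3) → 2 H
  atom 9: aromatic c, 2 neighbours → 1 H
  atom 10: aromatic c, 3 neighbours → 0 H
  atom 11: aromatic c, 2 neighbours → 1 H
  atom 12: C with explicit H count 0
  atom 13: O, bond orders sum to 2 (valence 2) → 0 H
  atom 14: O, bond orders sum to 1 (valence 2) → 1 H
Totals → C:8, H:7, Br:1, N:2, O:3.

C8H7BrN2O3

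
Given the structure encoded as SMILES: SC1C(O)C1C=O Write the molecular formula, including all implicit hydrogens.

Walk through each heavy atom and fill implicit hydrogens from standard valence (C 4, N 3, O 2, S 2, halogen 1):
  atom 1: S, bond orders sum to 1 (valence 2) → 1 H
  atom 2: C, bond orders sum to 3 (valence 4) → 1 H
  atom 3: C, bond orders sum to 3 (valence 4) → 1 H
  atom 4: O, bond orders sum to 1 (valence 2) → 1 H
  atom 5: C, bond orders sum to 3 (valence 4) → 1 H
  atom 6: C, bond orders sum to 3 (valence 4) → 1 H
  atom 7: O, bond orders sum to 2 (valence 2) → 0 H
Totals → C:4, H:6, O:2, S:1.

C4H6O2S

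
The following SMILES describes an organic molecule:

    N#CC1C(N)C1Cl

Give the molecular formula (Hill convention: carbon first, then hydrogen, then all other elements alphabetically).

Walk through each heavy atom and fill implicit hydrogens from standard valence (C 4, N 3, O 2, S 2, halogen 1):
  atom 1: N, bond orders sum to 3 (valence 3) → 0 H
  atom 2: C, bond orders sum to 4 (valence 4) → 0 H
  atom 3: C, bond orders sum to 3 (valence 4) → 1 H
  atom 4: C, bond orders sum to 3 (valence 4) → 1 H
  atom 5: N, bond orders sum to 1 (valence 3) → 2 H
  atom 6: C, bond orders sum to 3 (valence 4) → 1 H
  atom 7: Cl (halogen, monovalent) → 0 H
Totals → C:4, H:5, Cl:1, N:2.
In Hill order: C4H5ClN2.

C4H5ClN2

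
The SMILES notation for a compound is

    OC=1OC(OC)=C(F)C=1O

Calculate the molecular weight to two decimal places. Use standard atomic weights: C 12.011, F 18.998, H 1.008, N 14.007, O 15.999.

148.09 g/mol

First, the molecular formula is C5H5FO4 (counting implicit H from valence).
  C: 5 × 12.011 = 60.055
  F: 1 × 18.998 = 18.998
  H: 5 × 1.008 = 5.040
  O: 4 × 15.999 = 63.996
Sum: 5×12.011 + 1×18.998 + 5×1.008 + 4×15.999 = 148.089 → 148.09 g/mol.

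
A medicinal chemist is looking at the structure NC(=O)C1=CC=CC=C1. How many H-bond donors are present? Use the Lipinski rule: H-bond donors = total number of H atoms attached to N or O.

2

Donors: find every N or O and count the H atoms it carries.
  atom 1 (N): bond orders sum to 1 → 2 H
  atom 3 (O): bond orders sum to 2 → 0 H
Lipinski HBD = 2.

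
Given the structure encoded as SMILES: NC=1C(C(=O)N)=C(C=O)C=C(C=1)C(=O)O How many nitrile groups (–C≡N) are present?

Scan the SMILES for the nitrile motif — none present.
Groups that are present: 1 aldehyde, 1 amide, 1 carboxylic acid, 1 primary amine.

0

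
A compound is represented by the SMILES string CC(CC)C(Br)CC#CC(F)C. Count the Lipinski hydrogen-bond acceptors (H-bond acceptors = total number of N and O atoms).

N atoms: 0; O atoms: 0.
Lipinski HBA = 0 + 0 = 0.

0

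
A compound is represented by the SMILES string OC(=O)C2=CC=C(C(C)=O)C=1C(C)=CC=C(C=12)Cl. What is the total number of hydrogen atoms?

11

Walk through each heavy atom and fill implicit hydrogens from standard valence (C 4, N 3, O 2, S 2, halogen 1):
  atom 1: O, bond orders sum to 1 (valence 2) → 1 H
  atom 2: C, bond orders sum to 4 (valence 4) → 0 H
  atom 3: O, bond orders sum to 2 (valence 2) → 0 H
  atom 4: C, bond orders sum to 4 (valence 4) → 0 H
  atom 5: C, bond orders sum to 3 (valence 4) → 1 H
  atom 6: C, bond orders sum to 3 (valence 4) → 1 H
  atom 7: C, bond orders sum to 4 (valence 4) → 0 H
  atom 8: C, bond orders sum to 4 (valence 4) → 0 H
  atom 9: C, bond orders sum to 1 (valence 4) → 3 H
  atom 10: O, bond orders sum to 2 (valence 2) → 0 H
  atom 11: C, bond orders sum to 4 (valence 4) → 0 H
  atom 12: C, bond orders sum to 4 (valence 4) → 0 H
  atom 13: C, bond orders sum to 1 (valence 4) → 3 H
  atom 14: C, bond orders sum to 3 (valence 4) → 1 H
  atom 15: C, bond orders sum to 3 (valence 4) → 1 H
  atom 16: C, bond orders sum to 4 (valence 4) → 0 H
  atom 17: C, bond orders sum to 4 (valence 4) → 0 H
  atom 18: Cl (halogen, monovalent) → 0 H
Total hydrogens: 11.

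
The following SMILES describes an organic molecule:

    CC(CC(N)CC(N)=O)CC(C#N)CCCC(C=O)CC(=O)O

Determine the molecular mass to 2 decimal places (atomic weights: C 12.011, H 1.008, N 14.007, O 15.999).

First, the molecular formula is C16H27N3O4 (counting implicit H from valence).
  C: 16 × 12.011 = 192.176
  H: 27 × 1.008 = 27.216
  N: 3 × 14.007 = 42.021
  O: 4 × 15.999 = 63.996
Sum: 16×12.011 + 27×1.008 + 3×14.007 + 4×15.999 = 325.409 → 325.41 g/mol.

325.41 g/mol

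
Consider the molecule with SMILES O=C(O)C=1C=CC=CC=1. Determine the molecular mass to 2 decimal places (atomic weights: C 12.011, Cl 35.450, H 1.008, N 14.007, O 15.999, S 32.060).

First, the molecular formula is C7H6O2 (counting implicit H from valence).
  C: 7 × 12.011 = 84.077
  H: 6 × 1.008 = 6.048
  O: 2 × 15.999 = 31.998
Sum: 7×12.011 + 6×1.008 + 2×15.999 = 122.123 → 122.12 g/mol.

122.12 g/mol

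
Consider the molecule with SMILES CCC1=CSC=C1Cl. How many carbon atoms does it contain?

6

Count every carbon token in the SMILES (each C, including those in ring-closure positions and inside branches).
Carbon count: 6.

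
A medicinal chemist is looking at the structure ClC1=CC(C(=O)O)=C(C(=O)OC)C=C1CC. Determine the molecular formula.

C11H11ClO4

Walk through each heavy atom and fill implicit hydrogens from standard valence (C 4, N 3, O 2, S 2, halogen 1):
  atom 1: Cl (halogen, monovalent) → 0 H
  atom 2: C, bond orders sum to 4 (valence 4) → 0 H
  atom 3: C, bond orders sum to 3 (valence 4) → 1 H
  atom 4: C, bond orders sum to 4 (valence 4) → 0 H
  atom 5: C, bond orders sum to 4 (valence 4) → 0 H
  atom 6: O, bond orders sum to 2 (valence 2) → 0 H
  atom 7: O, bond orders sum to 1 (valence 2) → 1 H
  atom 8: C, bond orders sum to 4 (valence 4) → 0 H
  atom 9: C, bond orders sum to 4 (valence 4) → 0 H
  atom 10: O, bond orders sum to 2 (valence 2) → 0 H
  atom 11: O, bond orders sum to 2 (valence 2) → 0 H
  atom 12: C, bond orders sum to 1 (valence 4) → 3 H
  atom 13: C, bond orders sum to 3 (valence 4) → 1 H
  atom 14: C, bond orders sum to 4 (valence 4) → 0 H
  atom 15: C, bond orders sum to 2 (valence 4) → 2 H
  atom 16: C, bond orders sum to 1 (valence 4) → 3 H
Totals → C:11, H:11, Cl:1, O:4.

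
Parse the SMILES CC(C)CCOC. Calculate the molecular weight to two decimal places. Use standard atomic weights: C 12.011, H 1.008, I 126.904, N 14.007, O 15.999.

First, the molecular formula is C6H14O (counting implicit H from valence).
  C: 6 × 12.011 = 72.066
  H: 14 × 1.008 = 14.112
  O: 1 × 15.999 = 15.999
Sum: 6×12.011 + 14×1.008 + 1×15.999 = 102.177 → 102.18 g/mol.

102.18 g/mol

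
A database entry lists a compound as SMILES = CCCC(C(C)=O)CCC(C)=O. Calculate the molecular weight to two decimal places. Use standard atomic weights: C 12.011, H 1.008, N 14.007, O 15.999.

First, the molecular formula is C10H18O2 (counting implicit H from valence).
  C: 10 × 12.011 = 120.110
  H: 18 × 1.008 = 18.144
  O: 2 × 15.999 = 31.998
Sum: 10×12.011 + 18×1.008 + 2×15.999 = 170.252 → 170.25 g/mol.

170.25 g/mol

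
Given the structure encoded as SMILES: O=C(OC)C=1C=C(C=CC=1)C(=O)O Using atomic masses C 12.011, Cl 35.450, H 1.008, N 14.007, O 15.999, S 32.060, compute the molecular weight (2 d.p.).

180.16 g/mol

First, the molecular formula is C9H8O4 (counting implicit H from valence).
  C: 9 × 12.011 = 108.099
  H: 8 × 1.008 = 8.064
  O: 4 × 15.999 = 63.996
Sum: 9×12.011 + 8×1.008 + 4×15.999 = 180.159 → 180.16 g/mol.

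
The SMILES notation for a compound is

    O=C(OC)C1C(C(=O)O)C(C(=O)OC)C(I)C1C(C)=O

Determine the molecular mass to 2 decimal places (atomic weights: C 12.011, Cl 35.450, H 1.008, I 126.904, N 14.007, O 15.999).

First, the molecular formula is C12H15IO7 (counting implicit H from valence).
  C: 12 × 12.011 = 144.132
  H: 15 × 1.008 = 15.120
  I: 1 × 126.904 = 126.904
  O: 7 × 15.999 = 111.993
Sum: 12×12.011 + 15×1.008 + 1×126.904 + 7×15.999 = 398.149 → 398.15 g/mol.

398.15 g/mol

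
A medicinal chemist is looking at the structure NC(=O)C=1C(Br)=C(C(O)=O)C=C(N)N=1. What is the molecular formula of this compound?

C7H6BrN3O3

Walk through each heavy atom and fill implicit hydrogens from standard valence (C 4, N 3, O 2, S 2, halogen 1):
  atom 1: N, bond orders sum to 1 (valence 3) → 2 H
  atom 2: C, bond orders sum to 4 (valence 4) → 0 H
  atom 3: O, bond orders sum to 2 (valence 2) → 0 H
  atom 4: C, bond orders sum to 4 (valence 4) → 0 H
  atom 5: C, bond orders sum to 4 (valence 4) → 0 H
  atom 6: Br (halogen, monovalent) → 0 H
  atom 7: C, bond orders sum to 4 (valence 4) → 0 H
  atom 8: C, bond orders sum to 4 (valence 4) → 0 H
  atom 9: O, bond orders sum to 1 (valence 2) → 1 H
  atom 10: O, bond orders sum to 2 (valence 2) → 0 H
  atom 11: C, bond orders sum to 3 (valence 4) → 1 H
  atom 12: C, bond orders sum to 4 (valence 4) → 0 H
  atom 13: N, bond orders sum to 1 (valence 3) → 2 H
  atom 14: N, bond orders sum to 3 (valence 3) → 0 H
Totals → C:7, H:6, Br:1, N:3, O:3.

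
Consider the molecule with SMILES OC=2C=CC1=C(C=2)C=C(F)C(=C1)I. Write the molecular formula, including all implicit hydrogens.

C10H6FIO

Walk through each heavy atom and fill implicit hydrogens from standard valence (C 4, N 3, O 2, S 2, halogen 1):
  atom 1: O, bond orders sum to 1 (valence 2) → 1 H
  atom 2: C, bond orders sum to 4 (valence 4) → 0 H
  atom 3: C, bond orders sum to 3 (valence 4) → 1 H
  atom 4: C, bond orders sum to 3 (valence 4) → 1 H
  atom 5: C, bond orders sum to 4 (valence 4) → 0 H
  atom 6: C, bond orders sum to 4 (valence 4) → 0 H
  atom 7: C, bond orders sum to 3 (valence 4) → 1 H
  atom 8: C, bond orders sum to 3 (valence 4) → 1 H
  atom 9: C, bond orders sum to 4 (valence 4) → 0 H
  atom 10: F (halogen, monovalent) → 0 H
  atom 11: C, bond orders sum to 4 (valence 4) → 0 H
  atom 12: C, bond orders sum to 3 (valence 4) → 1 H
  atom 13: I (halogen, monovalent) → 0 H
Totals → C:10, H:6, F:1, I:1, O:1.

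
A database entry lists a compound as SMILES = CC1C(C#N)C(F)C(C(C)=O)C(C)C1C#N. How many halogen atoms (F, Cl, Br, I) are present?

Halogen atoms appear at heavy-atom position 7 (1×F).
Other groups present: 1 ketone, 2 nitrile.
Halogen count: 1.

1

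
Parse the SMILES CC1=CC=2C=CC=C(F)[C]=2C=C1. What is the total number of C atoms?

11

Count every carbon token in the SMILES (each C, including those in ring-closure positions and inside branches).
Carbon count: 11.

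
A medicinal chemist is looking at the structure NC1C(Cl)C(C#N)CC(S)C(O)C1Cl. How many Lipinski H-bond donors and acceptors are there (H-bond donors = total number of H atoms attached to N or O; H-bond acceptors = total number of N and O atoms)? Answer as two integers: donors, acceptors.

3, 3

Donors: find every N or O and count the H atoms it carries.
  atom 1 (N): bond orders sum to 1 → 2 H
  atom 7 (N): bond orders sum to 3 → 0 H
  atom 12 (O): bond orders sum to 1 → 1 H
Lipinski HBD = 3.
Acceptors: N atoms = 2, O atoms = 1 → HBA = 3.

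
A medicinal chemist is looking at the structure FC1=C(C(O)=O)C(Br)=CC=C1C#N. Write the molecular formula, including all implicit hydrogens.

Walk through each heavy atom and fill implicit hydrogens from standard valence (C 4, N 3, O 2, S 2, halogen 1):
  atom 1: F (halogen, monovalent) → 0 H
  atom 2: C, bond orders sum to 4 (valence 4) → 0 H
  atom 3: C, bond orders sum to 4 (valence 4) → 0 H
  atom 4: C, bond orders sum to 4 (valence 4) → 0 H
  atom 5: O, bond orders sum to 1 (valence 2) → 1 H
  atom 6: O, bond orders sum to 2 (valence 2) → 0 H
  atom 7: C, bond orders sum to 4 (valence 4) → 0 H
  atom 8: Br (halogen, monovalent) → 0 H
  atom 9: C, bond orders sum to 3 (valence 4) → 1 H
  atom 10: C, bond orders sum to 3 (valence 4) → 1 H
  atom 11: C, bond orders sum to 4 (valence 4) → 0 H
  atom 12: C, bond orders sum to 4 (valence 4) → 0 H
  atom 13: N, bond orders sum to 3 (valence 3) → 0 H
Totals → C:8, H:3, Br:1, F:1, N:1, O:2.

C8H3BrFNO2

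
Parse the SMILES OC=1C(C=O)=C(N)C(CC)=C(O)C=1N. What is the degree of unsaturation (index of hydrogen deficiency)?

Degree of unsaturation = (number of rings) + (number of π bonds).
Ring closures in the SMILES: 1.
π bonds: 4 double bonds (each 1 DoU) → 4 DoU from unsaturation.
Total DoU = 1 + 4 = 5.

5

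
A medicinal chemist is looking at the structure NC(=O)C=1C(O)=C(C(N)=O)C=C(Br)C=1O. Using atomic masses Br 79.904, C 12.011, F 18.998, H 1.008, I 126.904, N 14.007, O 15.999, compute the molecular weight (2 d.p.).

275.06 g/mol

First, the molecular formula is C8H7BrN2O4 (counting implicit H from valence).
  Br: 1 × 79.904 = 79.904
  C: 8 × 12.011 = 96.088
  H: 7 × 1.008 = 7.056
  N: 2 × 14.007 = 28.014
  O: 4 × 15.999 = 63.996
Sum: 1×79.904 + 8×12.011 + 7×1.008 + 2×14.007 + 4×15.999 = 275.058 → 275.06 g/mol.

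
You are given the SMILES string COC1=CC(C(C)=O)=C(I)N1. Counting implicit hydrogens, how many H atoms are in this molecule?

Walk through each heavy atom and fill implicit hydrogens from standard valence (C 4, N 3, O 2, S 2, halogen 1):
  atom 1: C, bond orders sum to 1 (valence 4) → 3 H
  atom 2: O, bond orders sum to 2 (valence 2) → 0 H
  atom 3: C, bond orders sum to 4 (valence 4) → 0 H
  atom 4: C, bond orders sum to 3 (valence 4) → 1 H
  atom 5: C, bond orders sum to 4 (valence 4) → 0 H
  atom 6: C, bond orders sum to 4 (valence 4) → 0 H
  atom 7: C, bond orders sum to 1 (valence 4) → 3 H
  atom 8: O, bond orders sum to 2 (valence 2) → 0 H
  atom 9: C, bond orders sum to 4 (valence 4) → 0 H
  atom 10: I (halogen, monovalent) → 0 H
  atom 11: N, bond orders sum to 2 (valence 3) → 1 H
Total hydrogens: 8.

8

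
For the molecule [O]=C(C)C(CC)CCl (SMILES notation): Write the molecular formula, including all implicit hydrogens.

C6H11ClO

Walk through each heavy atom and fill implicit hydrogens from standard valence (C 4, N 3, O 2, S 2, halogen 1):
  atom 1: O with explicit H count 0
  atom 2: C, bond orders sum to 4 (valence 4) → 0 H
  atom 3: C, bond orders sum to 1 (valence 4) → 3 H
  atom 4: C, bond orders sum to 3 (valence 4) → 1 H
  atom 5: C, bond orders sum to 2 (valence 4) → 2 H
  atom 6: C, bond orders sum to 1 (valence 4) → 3 H
  atom 7: C, bond orders sum to 2 (valence 4) → 2 H
  atom 8: Cl (halogen, monovalent) → 0 H
Totals → C:6, H:11, Cl:1, O:1.
In Hill order: C6H11ClO.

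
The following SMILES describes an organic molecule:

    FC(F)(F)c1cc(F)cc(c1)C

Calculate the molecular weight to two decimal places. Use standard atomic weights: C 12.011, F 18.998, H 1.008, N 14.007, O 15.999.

First, the molecular formula is C8H6F4 (counting implicit H from valence).
  C: 8 × 12.011 = 96.088
  F: 4 × 18.998 = 75.992
  H: 6 × 1.008 = 6.048
Sum: 8×12.011 + 4×18.998 + 6×1.008 = 178.128 → 178.13 g/mol.

178.13 g/mol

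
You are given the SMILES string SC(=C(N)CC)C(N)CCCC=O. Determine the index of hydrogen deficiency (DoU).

2

Degree of unsaturation = (number of rings) + (number of π bonds).
Ring closures in the SMILES: 0.
π bonds: 2 double bonds (each 1 DoU) → 2 DoU from unsaturation.
Total DoU = 0 + 2 = 2.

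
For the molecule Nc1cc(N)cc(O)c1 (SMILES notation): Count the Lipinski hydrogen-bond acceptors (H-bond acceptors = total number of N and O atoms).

N atoms: 2; O atoms: 1.
Lipinski HBA = 2 + 1 = 3.

3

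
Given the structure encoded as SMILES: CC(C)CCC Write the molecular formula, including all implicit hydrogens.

Walk through each heavy atom and fill implicit hydrogens from standard valence (C 4, N 3, O 2, S 2, halogen 1):
  atom 1: C, bond orders sum to 1 (valence 4) → 3 H
  atom 2: C, bond orders sum to 3 (valence 4) → 1 H
  atom 3: C, bond orders sum to 1 (valence 4) → 3 H
  atom 4: C, bond orders sum to 2 (valence 4) → 2 H
  atom 5: C, bond orders sum to 2 (valence 4) → 2 H
  atom 6: C, bond orders sum to 1 (valence 4) → 3 H
Totals → C:6, H:14.

C6H14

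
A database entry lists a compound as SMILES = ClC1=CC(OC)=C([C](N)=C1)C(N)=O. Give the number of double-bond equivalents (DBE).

Molecular formula: C8H9ClN2O2.
DoU = (2C + 2 + N − H − X) / 2, where X is the halogen count and O/S are ignored.
    = (2·8 + 2 + 2 − 9 − 1) / 2 = 10 / 2 = 5.

5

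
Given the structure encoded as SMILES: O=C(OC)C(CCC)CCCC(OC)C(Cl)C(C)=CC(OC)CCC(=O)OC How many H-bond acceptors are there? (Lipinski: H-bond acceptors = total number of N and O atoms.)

N atoms: 0; O atoms: 6.
Lipinski HBA = 0 + 6 = 6.

6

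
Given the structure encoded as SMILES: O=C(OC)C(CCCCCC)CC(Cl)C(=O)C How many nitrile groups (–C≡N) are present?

Scan the SMILES for the nitrile motif — none present.
Groups that are present: 1 ester, 1 ketone.

0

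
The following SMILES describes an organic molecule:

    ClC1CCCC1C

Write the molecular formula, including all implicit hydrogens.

Walk through each heavy atom and fill implicit hydrogens from standard valence (C 4, N 3, O 2, S 2, halogen 1):
  atom 1: Cl (halogen, monovalent) → 0 H
  atom 2: C, bond orders sum to 3 (valence 4) → 1 H
  atom 3: C, bond orders sum to 2 (valence 4) → 2 H
  atom 4: C, bond orders sum to 2 (valence 4) → 2 H
  atom 5: C, bond orders sum to 2 (valence 4) → 2 H
  atom 6: C, bond orders sum to 3 (valence 4) → 1 H
  atom 7: C, bond orders sum to 1 (valence 4) → 3 H
Totals → C:6, H:11, Cl:1.
In Hill order: C6H11Cl.

C6H11Cl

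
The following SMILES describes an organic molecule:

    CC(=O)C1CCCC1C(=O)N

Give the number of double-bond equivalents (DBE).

3

Molecular formula: C8H13NO2.
DoU = (2C + 2 + N − H − X) / 2, where X is the halogen count and O/S are ignored.
    = (2·8 + 2 + 1 − 13 − 0) / 2 = 6 / 2 = 3.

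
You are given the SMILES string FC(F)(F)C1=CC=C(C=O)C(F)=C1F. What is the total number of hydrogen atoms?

3

Walk through each heavy atom and fill implicit hydrogens from standard valence (C 4, N 3, O 2, S 2, halogen 1):
  atom 1: F (halogen, monovalent) → 0 H
  atom 2: C, bond orders sum to 4 (valence 4) → 0 H
  atom 3: F (halogen, monovalent) → 0 H
  atom 4: F (halogen, monovalent) → 0 H
  atom 5: C, bond orders sum to 4 (valence 4) → 0 H
  atom 6: C, bond orders sum to 3 (valence 4) → 1 H
  atom 7: C, bond orders sum to 3 (valence 4) → 1 H
  atom 8: C, bond orders sum to 4 (valence 4) → 0 H
  atom 9: C, bond orders sum to 3 (valence 4) → 1 H
  atom 10: O, bond orders sum to 2 (valence 2) → 0 H
  atom 11: C, bond orders sum to 4 (valence 4) → 0 H
  atom 12: F (halogen, monovalent) → 0 H
  atom 13: C, bond orders sum to 4 (valence 4) → 0 H
  atom 14: F (halogen, monovalent) → 0 H
Total hydrogens: 3.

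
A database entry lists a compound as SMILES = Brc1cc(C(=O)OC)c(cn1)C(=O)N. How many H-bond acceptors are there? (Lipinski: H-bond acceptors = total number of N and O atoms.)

N atoms: 2; O atoms: 3.
Lipinski HBA = 2 + 3 = 5.

5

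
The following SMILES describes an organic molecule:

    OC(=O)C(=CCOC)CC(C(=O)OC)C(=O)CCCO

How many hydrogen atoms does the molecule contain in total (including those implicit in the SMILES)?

Walk through each heavy atom and fill implicit hydrogens from standard valence (C 4, N 3, O 2, S 2, halogen 1):
  atom 1: O, bond orders sum to 1 (valence 2) → 1 H
  atom 2: C, bond orders sum to 4 (valence 4) → 0 H
  atom 3: O, bond orders sum to 2 (valence 2) → 0 H
  atom 4: C, bond orders sum to 4 (valence 4) → 0 H
  atom 5: C, bond orders sum to 3 (valence 4) → 1 H
  atom 6: C, bond orders sum to 2 (valence 4) → 2 H
  atom 7: O, bond orders sum to 2 (valence 2) → 0 H
  atom 8: C, bond orders sum to 1 (valence 4) → 3 H
  atom 9: C, bond orders sum to 2 (valence 4) → 2 H
  atom 10: C, bond orders sum to 3 (valence 4) → 1 H
  atom 11: C, bond orders sum to 4 (valence 4) → 0 H
  atom 12: O, bond orders sum to 2 (valence 2) → 0 H
  atom 13: O, bond orders sum to 2 (valence 2) → 0 H
  atom 14: C, bond orders sum to 1 (valence 4) → 3 H
  atom 15: C, bond orders sum to 4 (valence 4) → 0 H
  atom 16: O, bond orders sum to 2 (valence 2) → 0 H
  atom 17: C, bond orders sum to 2 (valence 4) → 2 H
  atom 18: C, bond orders sum to 2 (valence 4) → 2 H
  atom 19: C, bond orders sum to 2 (valence 4) → 2 H
  atom 20: O, bond orders sum to 1 (valence 2) → 1 H
Total hydrogens: 20.

20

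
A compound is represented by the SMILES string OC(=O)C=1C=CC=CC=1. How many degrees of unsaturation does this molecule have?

5

Molecular formula: C7H6O2.
DoU = (2C + 2 + N − H − X) / 2, where X is the halogen count and O/S are ignored.
    = (2·7 + 2 + 0 − 6 − 0) / 2 = 10 / 2 = 5.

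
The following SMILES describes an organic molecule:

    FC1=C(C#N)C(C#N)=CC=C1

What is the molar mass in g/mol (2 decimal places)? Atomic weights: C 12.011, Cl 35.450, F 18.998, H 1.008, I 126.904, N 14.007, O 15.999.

First, the molecular formula is C8H3FN2 (counting implicit H from valence).
  C: 8 × 12.011 = 96.088
  F: 1 × 18.998 = 18.998
  H: 3 × 1.008 = 3.024
  N: 2 × 14.007 = 28.014
Sum: 8×12.011 + 1×18.998 + 3×1.008 + 2×14.007 = 146.124 → 146.12 g/mol.

146.12 g/mol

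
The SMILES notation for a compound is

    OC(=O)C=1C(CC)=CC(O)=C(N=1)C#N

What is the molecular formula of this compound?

Walk through each heavy atom and fill implicit hydrogens from standard valence (C 4, N 3, O 2, S 2, halogen 1):
  atom 1: O, bond orders sum to 1 (valence 2) → 1 H
  atom 2: C, bond orders sum to 4 (valence 4) → 0 H
  atom 3: O, bond orders sum to 2 (valence 2) → 0 H
  atom 4: C, bond orders sum to 4 (valence 4) → 0 H
  atom 5: C, bond orders sum to 4 (valence 4) → 0 H
  atom 6: C, bond orders sum to 2 (valence 4) → 2 H
  atom 7: C, bond orders sum to 1 (valence 4) → 3 H
  atom 8: C, bond orders sum to 3 (valence 4) → 1 H
  atom 9: C, bond orders sum to 4 (valence 4) → 0 H
  atom 10: O, bond orders sum to 1 (valence 2) → 1 H
  atom 11: C, bond orders sum to 4 (valence 4) → 0 H
  atom 12: N, bond orders sum to 3 (valence 3) → 0 H
  atom 13: C, bond orders sum to 4 (valence 4) → 0 H
  atom 14: N, bond orders sum to 3 (valence 3) → 0 H
Totals → C:9, H:8, N:2, O:3.

C9H8N2O3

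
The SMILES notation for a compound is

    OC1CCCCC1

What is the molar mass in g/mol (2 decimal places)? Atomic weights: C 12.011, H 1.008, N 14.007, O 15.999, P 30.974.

100.16 g/mol

First, the molecular formula is C6H12O (counting implicit H from valence).
  C: 6 × 12.011 = 72.066
  H: 12 × 1.008 = 12.096
  O: 1 × 15.999 = 15.999
Sum: 6×12.011 + 12×1.008 + 1×15.999 = 100.161 → 100.16 g/mol.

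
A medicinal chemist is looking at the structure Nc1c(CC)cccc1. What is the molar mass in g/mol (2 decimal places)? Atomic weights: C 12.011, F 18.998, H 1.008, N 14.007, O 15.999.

121.18 g/mol

First, the molecular formula is C8H11N (counting implicit H from valence).
  C: 8 × 12.011 = 96.088
  H: 11 × 1.008 = 11.088
  N: 1 × 14.007 = 14.007
Sum: 8×12.011 + 11×1.008 + 1×14.007 = 121.183 → 121.18 g/mol.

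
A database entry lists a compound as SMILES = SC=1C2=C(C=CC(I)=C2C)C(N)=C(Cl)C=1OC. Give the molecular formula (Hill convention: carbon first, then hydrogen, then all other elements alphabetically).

C12H11ClINOS

Walk through each heavy atom and fill implicit hydrogens from standard valence (C 4, N 3, O 2, S 2, halogen 1):
  atom 1: S, bond orders sum to 1 (valence 2) → 1 H
  atom 2: C, bond orders sum to 4 (valence 4) → 0 H
  atom 3: C, bond orders sum to 4 (valence 4) → 0 H
  atom 4: C, bond orders sum to 4 (valence 4) → 0 H
  atom 5: C, bond orders sum to 3 (valence 4) → 1 H
  atom 6: C, bond orders sum to 3 (valence 4) → 1 H
  atom 7: C, bond orders sum to 4 (valence 4) → 0 H
  atom 8: I (halogen, monovalent) → 0 H
  atom 9: C, bond orders sum to 4 (valence 4) → 0 H
  atom 10: C, bond orders sum to 1 (valence 4) → 3 H
  atom 11: C, bond orders sum to 4 (valence 4) → 0 H
  atom 12: N, bond orders sum to 1 (valence 3) → 2 H
  atom 13: C, bond orders sum to 4 (valence 4) → 0 H
  atom 14: Cl (halogen, monovalent) → 0 H
  atom 15: C, bond orders sum to 4 (valence 4) → 0 H
  atom 16: O, bond orders sum to 2 (valence 2) → 0 H
  atom 17: C, bond orders sum to 1 (valence 4) → 3 H
Totals → C:12, H:11, Cl:1, I:1, N:1, O:1, S:1.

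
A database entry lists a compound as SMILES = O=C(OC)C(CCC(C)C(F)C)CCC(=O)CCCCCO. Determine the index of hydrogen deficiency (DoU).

Molecular formula: C17H31FO4.
DoU = (2C + 2 + N − H − X) / 2, where X is the halogen count and O/S are ignored.
    = (2·17 + 2 + 0 − 31 − 1) / 2 = 4 / 2 = 2.

2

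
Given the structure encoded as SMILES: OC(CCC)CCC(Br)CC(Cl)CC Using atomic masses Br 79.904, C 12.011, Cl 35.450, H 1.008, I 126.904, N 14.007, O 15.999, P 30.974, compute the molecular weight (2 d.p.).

285.65 g/mol

First, the molecular formula is C11H22BrClO (counting implicit H from valence).
  Br: 1 × 79.904 = 79.904
  C: 11 × 12.011 = 132.121
  Cl: 1 × 35.450 = 35.450
  H: 22 × 1.008 = 22.176
  O: 1 × 15.999 = 15.999
Sum: 1×79.904 + 11×12.011 + 1×35.450 + 22×1.008 + 1×15.999 = 285.650 → 285.65 g/mol.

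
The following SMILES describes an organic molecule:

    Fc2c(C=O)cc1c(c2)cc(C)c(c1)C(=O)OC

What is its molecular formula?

C14H11FO3

Walk through each heavy atom and fill implicit hydrogens from standard valence (C 4, N 3, O 2, S 2, halogen 1); for lowercase aromatic atoms, an aromatic c carries 1 H when it has two neighbours and 0 H with three, and aromatic n carries 0 H:
  atom 1: F (halogen, monovalent) → 0 H
  atom 2: aromatic c, 3 neighbours → 0 H
  atom 3: aromatic c, 3 neighbours → 0 H
  atom 4: C, bond orders sum to 3 (valence 4) → 1 H
  atom 5: O, bond orders sum to 2 (valence 2) → 0 H
  atom 6: aromatic c, 2 neighbours → 1 H
  atom 7: aromatic c, 3 neighbours → 0 H
  atom 8: aromatic c, 3 neighbours → 0 H
  atom 9: aromatic c, 2 neighbours → 1 H
  atom 10: aromatic c, 2 neighbours → 1 H
  atom 11: aromatic c, 3 neighbours → 0 H
  atom 12: C, bond orders sum to 1 (valence 4) → 3 H
  atom 13: aromatic c, 3 neighbours → 0 H
  atom 14: aromatic c, 2 neighbours → 1 H
  atom 15: C, bond orders sum to 4 (valence 4) → 0 H
  atom 16: O, bond orders sum to 2 (valence 2) → 0 H
  atom 17: O, bond orders sum to 2 (valence 2) → 0 H
  atom 18: C, bond orders sum to 1 (valence 4) → 3 H
Totals → C:14, H:11, F:1, O:3.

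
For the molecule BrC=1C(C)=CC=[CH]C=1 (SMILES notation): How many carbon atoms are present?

7

Count every carbon token in the SMILES (each C, including those in ring-closure positions and inside branches).
Carbon count: 7.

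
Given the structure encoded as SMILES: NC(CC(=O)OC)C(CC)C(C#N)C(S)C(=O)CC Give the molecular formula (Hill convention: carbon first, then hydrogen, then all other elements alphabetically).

C13H22N2O3S

Walk through each heavy atom and fill implicit hydrogens from standard valence (C 4, N 3, O 2, S 2, halogen 1):
  atom 1: N, bond orders sum to 1 (valence 3) → 2 H
  atom 2: C, bond orders sum to 3 (valence 4) → 1 H
  atom 3: C, bond orders sum to 2 (valence 4) → 2 H
  atom 4: C, bond orders sum to 4 (valence 4) → 0 H
  atom 5: O, bond orders sum to 2 (valence 2) → 0 H
  atom 6: O, bond orders sum to 2 (valence 2) → 0 H
  atom 7: C, bond orders sum to 1 (valence 4) → 3 H
  atom 8: C, bond orders sum to 3 (valence 4) → 1 H
  atom 9: C, bond orders sum to 2 (valence 4) → 2 H
  atom 10: C, bond orders sum to 1 (valence 4) → 3 H
  atom 11: C, bond orders sum to 3 (valence 4) → 1 H
  atom 12: C, bond orders sum to 4 (valence 4) → 0 H
  atom 13: N, bond orders sum to 3 (valence 3) → 0 H
  atom 14: C, bond orders sum to 3 (valence 4) → 1 H
  atom 15: S, bond orders sum to 1 (valence 2) → 1 H
  atom 16: C, bond orders sum to 4 (valence 4) → 0 H
  atom 17: O, bond orders sum to 2 (valence 2) → 0 H
  atom 18: C, bond orders sum to 2 (valence 4) → 2 H
  atom 19: C, bond orders sum to 1 (valence 4) → 3 H
Totals → C:13, H:22, N:2, O:3, S:1.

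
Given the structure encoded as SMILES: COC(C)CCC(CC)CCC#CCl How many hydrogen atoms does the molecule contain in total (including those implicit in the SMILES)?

Walk through each heavy atom and fill implicit hydrogens from standard valence (C 4, N 3, O 2, S 2, halogen 1):
  atom 1: C, bond orders sum to 1 (valence 4) → 3 H
  atom 2: O, bond orders sum to 2 (valence 2) → 0 H
  atom 3: C, bond orders sum to 3 (valence 4) → 1 H
  atom 4: C, bond orders sum to 1 (valence 4) → 3 H
  atom 5: C, bond orders sum to 2 (valence 4) → 2 H
  atom 6: C, bond orders sum to 2 (valence 4) → 2 H
  atom 7: C, bond orders sum to 3 (valence 4) → 1 H
  atom 8: C, bond orders sum to 2 (valence 4) → 2 H
  atom 9: C, bond orders sum to 1 (valence 4) → 3 H
  atom 10: C, bond orders sum to 2 (valence 4) → 2 H
  atom 11: C, bond orders sum to 2 (valence 4) → 2 H
  atom 12: C, bond orders sum to 4 (valence 4) → 0 H
  atom 13: C, bond orders sum to 4 (valence 4) → 0 H
  atom 14: Cl (halogen, monovalent) → 0 H
Total hydrogens: 21.

21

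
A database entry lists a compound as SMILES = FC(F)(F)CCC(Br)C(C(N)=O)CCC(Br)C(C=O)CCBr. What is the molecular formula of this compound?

C13H19Br3F3NO2

Walk through each heavy atom and fill implicit hydrogens from standard valence (C 4, N 3, O 2, S 2, halogen 1):
  atom 1: F (halogen, monovalent) → 0 H
  atom 2: C, bond orders sum to 4 (valence 4) → 0 H
  atom 3: F (halogen, monovalent) → 0 H
  atom 4: F (halogen, monovalent) → 0 H
  atom 5: C, bond orders sum to 2 (valence 4) → 2 H
  atom 6: C, bond orders sum to 2 (valence 4) → 2 H
  atom 7: C, bond orders sum to 3 (valence 4) → 1 H
  atom 8: Br (halogen, monovalent) → 0 H
  atom 9: C, bond orders sum to 3 (valence 4) → 1 H
  atom 10: C, bond orders sum to 4 (valence 4) → 0 H
  atom 11: N, bond orders sum to 1 (valence 3) → 2 H
  atom 12: O, bond orders sum to 2 (valence 2) → 0 H
  atom 13: C, bond orders sum to 2 (valence 4) → 2 H
  atom 14: C, bond orders sum to 2 (valence 4) → 2 H
  atom 15: C, bond orders sum to 3 (valence 4) → 1 H
  atom 16: Br (halogen, monovalent) → 0 H
  atom 17: C, bond orders sum to 3 (valence 4) → 1 H
  atom 18: C, bond orders sum to 3 (valence 4) → 1 H
  atom 19: O, bond orders sum to 2 (valence 2) → 0 H
  atom 20: C, bond orders sum to 2 (valence 4) → 2 H
  atom 21: C, bond orders sum to 2 (valence 4) → 2 H
  atom 22: Br (halogen, monovalent) → 0 H
Totals → C:13, H:19, Br:3, F:3, N:1, O:2.
In Hill order: C13H19Br3F3NO2.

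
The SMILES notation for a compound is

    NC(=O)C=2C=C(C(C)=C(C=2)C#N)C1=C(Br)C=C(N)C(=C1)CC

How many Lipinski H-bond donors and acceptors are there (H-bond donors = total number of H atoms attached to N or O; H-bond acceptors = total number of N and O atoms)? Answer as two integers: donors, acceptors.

4, 4

Donors: find every N or O and count the H atoms it carries.
  atom 1 (N): bond orders sum to 1 → 2 H
  atom 3 (O): bond orders sum to 2 → 0 H
  atom 12 (N): bond orders sum to 3 → 0 H
  atom 18 (N): bond orders sum to 1 → 2 H
Lipinski HBD = 4.
Acceptors: N atoms = 3, O atoms = 1 → HBA = 4.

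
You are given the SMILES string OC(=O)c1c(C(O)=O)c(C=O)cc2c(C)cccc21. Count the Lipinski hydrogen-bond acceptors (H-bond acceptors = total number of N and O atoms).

N atoms: 0; O atoms: 5.
Lipinski HBA = 0 + 5 = 5.

5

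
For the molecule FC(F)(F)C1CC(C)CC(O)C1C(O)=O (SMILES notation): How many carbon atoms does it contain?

Count every carbon token in the SMILES (each C, including those in ring-closure positions and inside branches).
Carbon count: 9.

9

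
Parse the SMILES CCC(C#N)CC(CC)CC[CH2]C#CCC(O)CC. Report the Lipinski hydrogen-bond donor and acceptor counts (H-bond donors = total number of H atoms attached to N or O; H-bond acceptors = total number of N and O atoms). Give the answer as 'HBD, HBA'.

Donors: find every N or O and count the H atoms it carries.
  atom 5 (N): bond orders sum to 3 → 0 H
  atom 17 (O): bond orders sum to 1 → 1 H
Lipinski HBD = 1.
Acceptors: N atoms = 1, O atoms = 1 → HBA = 2.

1, 2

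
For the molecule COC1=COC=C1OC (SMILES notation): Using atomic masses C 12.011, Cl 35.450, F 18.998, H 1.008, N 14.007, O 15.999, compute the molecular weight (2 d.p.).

First, the molecular formula is C6H8O3 (counting implicit H from valence).
  C: 6 × 12.011 = 72.066
  H: 8 × 1.008 = 8.064
  O: 3 × 15.999 = 47.997
Sum: 6×12.011 + 8×1.008 + 3×15.999 = 128.127 → 128.13 g/mol.

128.13 g/mol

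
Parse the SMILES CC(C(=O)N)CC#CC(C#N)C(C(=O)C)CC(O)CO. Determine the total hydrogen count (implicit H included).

Walk through each heavy atom and fill implicit hydrogens from standard valence (C 4, N 3, O 2, S 2, halogen 1):
  atom 1: C, bond orders sum to 1 (valence 4) → 3 H
  atom 2: C, bond orders sum to 3 (valence 4) → 1 H
  atom 3: C, bond orders sum to 4 (valence 4) → 0 H
  atom 4: O, bond orders sum to 2 (valence 2) → 0 H
  atom 5: N, bond orders sum to 1 (valence 3) → 2 H
  atom 6: C, bond orders sum to 2 (valence 4) → 2 H
  atom 7: C, bond orders sum to 4 (valence 4) → 0 H
  atom 8: C, bond orders sum to 4 (valence 4) → 0 H
  atom 9: C, bond orders sum to 3 (valence 4) → 1 H
  atom 10: C, bond orders sum to 4 (valence 4) → 0 H
  atom 11: N, bond orders sum to 3 (valence 3) → 0 H
  atom 12: C, bond orders sum to 3 (valence 4) → 1 H
  atom 13: C, bond orders sum to 4 (valence 4) → 0 H
  atom 14: O, bond orders sum to 2 (valence 2) → 0 H
  atom 15: C, bond orders sum to 1 (valence 4) → 3 H
  atom 16: C, bond orders sum to 2 (valence 4) → 2 H
  atom 17: C, bond orders sum to 3 (valence 4) → 1 H
  atom 18: O, bond orders sum to 1 (valence 2) → 1 H
  atom 19: C, bond orders sum to 2 (valence 4) → 2 H
  atom 20: O, bond orders sum to 1 (valence 2) → 1 H
Total hydrogens: 20.

20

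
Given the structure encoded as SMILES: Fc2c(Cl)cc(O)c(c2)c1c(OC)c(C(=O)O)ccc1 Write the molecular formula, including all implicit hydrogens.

Walk through each heavy atom and fill implicit hydrogens from standard valence (C 4, N 3, O 2, S 2, halogen 1); for lowercase aromatic atoms, an aromatic c carries 1 H when it has two neighbours and 0 H with three, and aromatic n carries 0 H:
  atom 1: F (halogen, monovalent) → 0 H
  atom 2: aromatic c, 3 neighbours → 0 H
  atom 3: aromatic c, 3 neighbours → 0 H
  atom 4: Cl (halogen, monovalent) → 0 H
  atom 5: aromatic c, 2 neighbours → 1 H
  atom 6: aromatic c, 3 neighbours → 0 H
  atom 7: O, bond orders sum to 1 (valence 2) → 1 H
  atom 8: aromatic c, 3 neighbours → 0 H
  atom 9: aromatic c, 2 neighbours → 1 H
  atom 10: aromatic c, 3 neighbours → 0 H
  atom 11: aromatic c, 3 neighbours → 0 H
  atom 12: O, bond orders sum to 2 (valence 2) → 0 H
  atom 13: C, bond orders sum to 1 (valence 4) → 3 H
  atom 14: aromatic c, 3 neighbours → 0 H
  atom 15: C, bond orders sum to 4 (valence 4) → 0 H
  atom 16: O, bond orders sum to 2 (valence 2) → 0 H
  atom 17: O, bond orders sum to 1 (valence 2) → 1 H
  atom 18: aromatic c, 2 neighbours → 1 H
  atom 19: aromatic c, 2 neighbours → 1 H
  atom 20: aromatic c, 2 neighbours → 1 H
Totals → C:14, H:10, Cl:1, F:1, O:4.

C14H10ClFO4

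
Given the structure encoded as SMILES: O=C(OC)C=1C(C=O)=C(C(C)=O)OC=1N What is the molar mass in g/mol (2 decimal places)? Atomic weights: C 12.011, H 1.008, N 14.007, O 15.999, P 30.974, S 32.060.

First, the molecular formula is C9H9NO5 (counting implicit H from valence).
  C: 9 × 12.011 = 108.099
  H: 9 × 1.008 = 9.072
  N: 1 × 14.007 = 14.007
  O: 5 × 15.999 = 79.995
Sum: 9×12.011 + 9×1.008 + 1×14.007 + 5×15.999 = 211.173 → 211.17 g/mol.

211.17 g/mol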